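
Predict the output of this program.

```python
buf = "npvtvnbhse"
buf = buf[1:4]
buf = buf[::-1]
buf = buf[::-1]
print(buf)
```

pvt

slice [1:4] → 'pvt'
reverse → 'tvp'
reverse → 'pvt'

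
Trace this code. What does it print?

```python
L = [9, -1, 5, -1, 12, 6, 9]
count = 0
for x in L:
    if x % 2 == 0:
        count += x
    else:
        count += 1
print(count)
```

x=9: not even, count = 0+1 = 1
x=-1: not even, count = 1+1 = 2
x=5: not even, count = 2+1 = 3
x=-1: not even, count = 3+1 = 4
x=12: even, count = 4+12 = 16
x=6: even, count = 16+6 = 22
x=9: not even, count = 22+1 = 23

23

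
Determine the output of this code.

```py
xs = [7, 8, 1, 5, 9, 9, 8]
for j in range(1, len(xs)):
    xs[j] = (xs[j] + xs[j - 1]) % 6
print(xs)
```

[7, 3, 4, 3, 0, 3, 5]

j=1: xs[1] = (8+7)%6 = 3 → [7, 3, 1, 5, 9, 9, 8]
j=2: xs[2] = (1+3)%6 = 4 → [7, 3, 4, 5, 9, 9, 8]
j=3: xs[3] = (5+4)%6 = 3 → [7, 3, 4, 3, 9, 9, 8]
j=4: xs[4] = (9+3)%6 = 0 → [7, 3, 4, 3, 0, 9, 8]
j=5: xs[5] = (9+0)%6 = 3 → [7, 3, 4, 3, 0, 3, 8]
j=6: xs[6] = (8+3)%6 = 5 → [7, 3, 4, 3, 0, 3, 5]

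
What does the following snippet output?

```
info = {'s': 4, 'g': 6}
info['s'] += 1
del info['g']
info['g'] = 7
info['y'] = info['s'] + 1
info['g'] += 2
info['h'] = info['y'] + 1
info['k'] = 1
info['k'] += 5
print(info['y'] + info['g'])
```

info['s'] = 4+1 = 5 → {'s': 5, 'g': 6}
del 'g' → {'s': 5}
info['g'] = 7 → {'s': 5, 'g': 7}
info['y'] = info['s']+1 = 6 → {'s': 5, 'g': 7, 'y': 6}
info['g'] = 7+2 = 9 → {'s': 5, 'g': 9, 'y': 6}
info['h'] = info['y']+1 = 7 → {'s': 5, 'g': 9, 'y': 6, 'h': 7}
info['k'] = 1 → {'s': 5, 'g': 9, 'y': 6, 'h': 7, 'k': 1}
info['k'] = 1+5 = 6 → {'s': 5, 'g': 9, 'y': 6, 'h': 7, 'k': 6}
info['y']+info['g'] = 6+9 = 15

15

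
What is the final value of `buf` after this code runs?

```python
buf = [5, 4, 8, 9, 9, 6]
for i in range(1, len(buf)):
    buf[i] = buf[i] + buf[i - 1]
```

i=1: buf[1] = 4+5 = 9 → [5, 9, 8, 9, 9, 6]
i=2: buf[2] = 8+9 = 17 → [5, 9, 17, 9, 9, 6]
i=3: buf[3] = 9+17 = 26 → [5, 9, 17, 26, 9, 6]
i=4: buf[4] = 9+26 = 35 → [5, 9, 17, 26, 35, 6]
i=5: buf[5] = 6+35 = 41 → [5, 9, 17, 26, 35, 41]

[5, 9, 17, 26, 35, 41]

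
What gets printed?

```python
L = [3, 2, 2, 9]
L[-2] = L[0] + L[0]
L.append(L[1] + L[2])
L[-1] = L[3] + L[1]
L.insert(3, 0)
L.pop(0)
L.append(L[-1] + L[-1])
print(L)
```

[2, 6, 0, 9, 11, 22]

L[-2] = L[0]+L[0] = 3+3 = 6 → [3, 2, 6, 9]
append L[1]+L[2] = 2+6 = 8 → [3, 2, 6, 9, 8]
L[-1] = L[3]+L[1] = 9+2 = 11 → [3, 2, 6, 9, 11]
insert 0 at 3 → [3, 2, 6, 0, 9, 11]
pop(0) removes 3 → [2, 6, 0, 9, 11]
append L[-1]+L[-1] = 11+11 = 22 → [2, 6, 0, 9, 11, 22]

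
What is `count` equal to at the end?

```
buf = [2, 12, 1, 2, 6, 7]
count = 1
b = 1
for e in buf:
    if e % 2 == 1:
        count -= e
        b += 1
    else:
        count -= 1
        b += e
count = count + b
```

14

e=2: not odd, count = 1-1 = 0; b=3
e=12: not odd, count = 0-1 = -1; b=15
e=1: odd, count = (-1)-1 = -2; b=16
e=2: not odd, count = (-2)-1 = -3; b=18
e=6: not odd, count = (-3)-1 = -4; b=24
e=7: odd, count = (-4)-7 = -11; b=25
count+b = (-11)+25 = 14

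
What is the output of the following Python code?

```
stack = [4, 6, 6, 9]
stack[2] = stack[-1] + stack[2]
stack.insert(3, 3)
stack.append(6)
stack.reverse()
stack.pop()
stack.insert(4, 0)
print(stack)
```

[6, 9, 3, 15, 0, 6]

stack[2] = stack[-1]+stack[2] = 9+6 = 15 → [4, 6, 15, 9]
insert 3 at 3 → [4, 6, 15, 3, 9]
append 6 → [4, 6, 15, 3, 9, 6]
reverse → [6, 9, 3, 15, 6, 4]
pop() removes 4 → [6, 9, 3, 15, 6]
insert 0 at 4 → [6, 9, 3, 15, 0, 6]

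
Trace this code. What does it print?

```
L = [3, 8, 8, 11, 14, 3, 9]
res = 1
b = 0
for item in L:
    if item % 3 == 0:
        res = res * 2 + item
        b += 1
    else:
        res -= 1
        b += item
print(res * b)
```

item=3: %3==0, res = 1*2+3 = 5; b=1
item=8: not %3==0, res = 5-1 = 4; b=9
item=8: not %3==0, res = 4-1 = 3; b=17
item=11: not %3==0, res = 3-1 = 2; b=28
item=14: not %3==0, res = 2-1 = 1; b=42
item=3: %3==0, res = 1*2+3 = 5; b=43
item=9: %3==0, res = 5*2+9 = 19; b=44
res*b = 19*44 = 836

836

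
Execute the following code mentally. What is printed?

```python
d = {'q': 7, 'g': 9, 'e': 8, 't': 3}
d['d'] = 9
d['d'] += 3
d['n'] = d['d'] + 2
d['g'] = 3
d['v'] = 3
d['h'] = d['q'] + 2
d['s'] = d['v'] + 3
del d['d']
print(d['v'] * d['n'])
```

42

d['d'] = 9 → {'q': 7, 'g': 9, 'e': 8, 't': 3, 'd': 9}
d['d'] = 9+3 = 12 → {'q': 7, 'g': 9, 'e': 8, 't': 3, 'd': 12}
d['n'] = d['d']+2 = 14 → {'q': 7, 'g': 9, 'e': 8, 't': 3, 'd': 12, 'n': 14}
d['g'] = 3 → {'q': 7, 'g': 3, 'e': 8, 't': 3, 'd': 12, 'n': 14}
d['v'] = 3 → {'q': 7, 'g': 3, 'e': 8, 't': 3, 'd': 12, 'n': 14, 'v': 3}
d['h'] = d['q']+2 = 9 → {'q': 7, 'g': 3, 'e': 8, 't': 3, 'd': 12, 'n': 14, 'v': 3, 'h': 9}
d['s'] = d['v']+3 = 6 → {'q': 7, 'g': 3, 'e': 8, 't': 3, 'd': 12, 'n': 14, 'v': 3, 'h': 9, 's': 6}
del 'd' → {'q': 7, 'g': 3, 'e': 8, 't': 3, 'n': 14, 'v': 3, 'h': 9, 's': 6}
d['v']*d['n'] = 3*14 = 42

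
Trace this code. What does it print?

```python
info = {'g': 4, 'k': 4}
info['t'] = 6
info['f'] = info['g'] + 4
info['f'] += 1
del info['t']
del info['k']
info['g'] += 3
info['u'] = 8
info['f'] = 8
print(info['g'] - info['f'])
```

-1

info['t'] = 6 → {'g': 4, 'k': 4, 't': 6}
info['f'] = info['g']+4 = 8 → {'g': 4, 'k': 4, 't': 6, 'f': 8}
info['f'] = 8+1 = 9 → {'g': 4, 'k': 4, 't': 6, 'f': 9}
del 't' → {'g': 4, 'k': 4, 'f': 9}
del 'k' → {'g': 4, 'f': 9}
info['g'] = 4+3 = 7 → {'g': 7, 'f': 9}
info['u'] = 8 → {'g': 7, 'f': 9, 'u': 8}
info['f'] = 8 → {'g': 7, 'f': 8, 'u': 8}
info['g']-info['f'] = 7-8 = -1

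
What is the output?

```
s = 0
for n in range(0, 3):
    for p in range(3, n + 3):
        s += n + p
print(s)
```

n=1,p=3: s = 0+4 = 4
n=2,p=3: s = 4+5 = 9
n=2,p=4: s = 9+6 = 15

15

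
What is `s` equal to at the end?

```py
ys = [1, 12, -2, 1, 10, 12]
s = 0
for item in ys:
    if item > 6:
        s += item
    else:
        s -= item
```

item=1: not >6, s = 0-1 = -1
item=12: >6, s = (-1)+12 = 11
item=-2: not >6, s = 11-(-2) = 13
item=1: not >6, s = 13-1 = 12
item=10: >6, s = 12+10 = 22
item=12: >6, s = 22+12 = 34

34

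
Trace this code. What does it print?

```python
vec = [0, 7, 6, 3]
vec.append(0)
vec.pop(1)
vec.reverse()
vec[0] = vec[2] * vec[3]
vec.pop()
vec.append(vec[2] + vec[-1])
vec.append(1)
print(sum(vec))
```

22

append 0 → [0, 7, 6, 3, 0]
pop(1) removes 7 → [0, 6, 3, 0]
reverse → [0, 3, 6, 0]
vec[0] = vec[2]*vec[3] = 6*0 = 0 → [0, 3, 6, 0]
pop() removes 0 → [0, 3, 6]
append vec[2]+vec[-1] = 6+6 = 12 → [0, 3, 6, 12]
append 1 → [0, 3, 6, 12, 1]
sum = 22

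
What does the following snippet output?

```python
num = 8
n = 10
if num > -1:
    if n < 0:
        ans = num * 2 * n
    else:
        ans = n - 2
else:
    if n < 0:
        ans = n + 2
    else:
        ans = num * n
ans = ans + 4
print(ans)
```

num=8, n=10
num > -1 is True; n < 0 is False
→ ans = n - 2 = 8
ans = 8+4 = 12

12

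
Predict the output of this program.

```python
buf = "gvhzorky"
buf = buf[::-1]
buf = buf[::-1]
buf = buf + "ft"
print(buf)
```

gvhzorkyft

reverse → 'ykrozhvg'
reverse → 'gvhzorky'
+ 'ft' → 'gvhzorkyft'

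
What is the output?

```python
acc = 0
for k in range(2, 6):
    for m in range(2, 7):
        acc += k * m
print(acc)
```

k=2,m=2: acc = 0+4 = 4
k=2,m=3: acc = 4+6 = 10
k=2,m=4: acc = 10+8 = 18
k=2,m=5: acc = 18+10 = 28
k=2,m=6: acc = 28+12 = 40
k=3,m=2: acc = 40+6 = 46
k=3,m=3: acc = 46+9 = 55
k=3,m=4: acc = 55+12 = 67
k=3,m=5: acc = 67+15 = 82
k=3,m=6: acc = 82+18 = 100
k=4,m=2: acc = 100+8 = 108
k=4,m=3: acc = 108+12 = 120
k=4,m=4: acc = 120+16 = 136
k=4,m=5: acc = 136+20 = 156
k=4,m=6: acc = 156+24 = 180
k=5,m=2: acc = 180+10 = 190
k=5,m=3: acc = 190+15 = 205
k=5,m=4: acc = 205+20 = 225
k=5,m=5: acc = 225+25 = 250
k=5,m=6: acc = 250+30 = 280

280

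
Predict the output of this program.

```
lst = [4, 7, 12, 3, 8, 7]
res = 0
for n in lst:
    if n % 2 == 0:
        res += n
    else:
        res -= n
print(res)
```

n=4: even, res = 0+4 = 4
n=7: not even, res = 4-7 = -3
n=12: even, res = (-3)+12 = 9
n=3: not even, res = 9-3 = 6
n=8: even, res = 6+8 = 14
n=7: not even, res = 14-7 = 7

7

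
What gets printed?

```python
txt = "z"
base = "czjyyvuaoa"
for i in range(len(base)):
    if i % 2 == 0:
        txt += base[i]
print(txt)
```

zcjyuo

i=0: add 'c' → 'zc'
i=1: skip
i=2: add 'j' → 'zcj'
i=3: skip
i=4: add 'y' → 'zcjy'
i=5: skip
i=6: add 'u' → 'zcjyu'
i=7: skip
i=8: add 'o' → 'zcjyuo'
i=9: skip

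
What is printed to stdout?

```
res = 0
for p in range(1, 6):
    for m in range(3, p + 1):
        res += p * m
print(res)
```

97

p=3,m=3: res = 0+9 = 9
p=4,m=3: res = 9+12 = 21
p=4,m=4: res = 21+16 = 37
p=5,m=3: res = 37+15 = 52
p=5,m=4: res = 52+20 = 72
p=5,m=5: res = 72+25 = 97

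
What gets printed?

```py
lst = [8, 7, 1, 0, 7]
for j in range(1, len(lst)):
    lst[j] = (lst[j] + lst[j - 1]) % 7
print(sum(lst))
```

15

j=1: lst[1] = (7+8)%7 = 1 → [8, 1, 1, 0, 7]
j=2: lst[2] = (1+1)%7 = 2 → [8, 1, 2, 0, 7]
j=3: lst[3] = (0+2)%7 = 2 → [8, 1, 2, 2, 7]
j=4: lst[4] = (7+2)%7 = 2 → [8, 1, 2, 2, 2]
sum = 15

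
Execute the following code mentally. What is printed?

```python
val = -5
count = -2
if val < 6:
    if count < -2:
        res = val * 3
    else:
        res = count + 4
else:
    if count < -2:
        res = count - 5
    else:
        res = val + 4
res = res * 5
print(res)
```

10

val=-5, count=-2
val < 6 is True; count < -2 is False
→ res = count + 4 = 2
res = 2*5 = 10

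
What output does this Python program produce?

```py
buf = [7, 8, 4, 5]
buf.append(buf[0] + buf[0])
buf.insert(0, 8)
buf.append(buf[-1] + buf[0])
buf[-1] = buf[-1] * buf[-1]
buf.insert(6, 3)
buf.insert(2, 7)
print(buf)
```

append buf[0]+buf[0] = 7+7 = 14 → [7, 8, 4, 5, 14]
insert 8 at 0 → [8, 7, 8, 4, 5, 14]
append buf[-1]+buf[0] = 14+8 = 22 → [8, 7, 8, 4, 5, 14, 22]
buf[-1] = buf[-1]*buf[-1] = 22*22 = 484 → [8, 7, 8, 4, 5, 14, 484]
insert 3 at 6 → [8, 7, 8, 4, 5, 14, 3, 484]
insert 7 at 2 → [8, 7, 7, 8, 4, 5, 14, 3, 484]

[8, 7, 7, 8, 4, 5, 14, 3, 484]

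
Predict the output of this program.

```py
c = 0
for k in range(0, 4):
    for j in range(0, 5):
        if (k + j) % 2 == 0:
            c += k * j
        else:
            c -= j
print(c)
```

k=0,j=0: even sum, c = 0+0 = 0
k=0,j=1: odd sum, c = 0-1 = -1
k=0,j=2: even sum, c = (-1)+0 = -1
k=0,j=3: odd sum, c = (-1)-3 = -4
k=0,j=4: even sum, c = (-4)+0 = -4
k=1,j=0: odd sum, c = (-4)-0 = -4
k=1,j=1: even sum, c = (-4)+1 = -3
k=1,j=2: odd sum, c = (-3)-2 = -5
k=1,j=3: even sum, c = (-5)+3 = -2
k=1,j=4: odd sum, c = (-2)-4 = -6
k=2,j=0: even sum, c = (-6)+0 = -6
k=2,j=1: odd sum, c = (-6)-1 = -7
k=2,j=2: even sum, c = (-7)+4 = -3
k=2,j=3: odd sum, c = (-3)-3 = -6
k=2,j=4: even sum, c = (-6)+8 = 2
k=3,j=0: odd sum, c = 2-0 = 2
k=3,j=1: even sum, c = 2+3 = 5
k=3,j=2: odd sum, c = 5-2 = 3
k=3,j=3: even sum, c = 3+9 = 12
k=3,j=4: odd sum, c = 12-4 = 8

8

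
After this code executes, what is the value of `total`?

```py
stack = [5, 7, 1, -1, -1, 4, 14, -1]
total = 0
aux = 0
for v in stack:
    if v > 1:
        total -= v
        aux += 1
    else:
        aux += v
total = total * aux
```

v=5: >1, total = 0-5 = -5; aux=1
v=7: >1, total = (-5)-7 = -12; aux=2
v=1: not >1; aux=3
v=-1: not >1; aux=2
v=-1: not >1; aux=1
v=4: >1, total = (-12)-4 = -16; aux=2
v=14: >1, total = (-16)-14 = -30; aux=3
v=-1: not >1; aux=2
total*aux = (-30)*2 = -60

-60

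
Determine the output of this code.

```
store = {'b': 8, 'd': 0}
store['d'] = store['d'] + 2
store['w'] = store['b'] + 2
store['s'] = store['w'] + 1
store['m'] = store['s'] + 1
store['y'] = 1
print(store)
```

{'b': 8, 'd': 2, 'w': 10, 's': 11, 'm': 12, 'y': 1}

store['d'] = store['d']+2 = 2 → {'b': 8, 'd': 2}
store['w'] = store['b']+2 = 10 → {'b': 8, 'd': 2, 'w': 10}
store['s'] = store['w']+1 = 11 → {'b': 8, 'd': 2, 'w': 10, 's': 11}
store['m'] = store['s']+1 = 12 → {'b': 8, 'd': 2, 'w': 10, 's': 11, 'm': 12}
store['y'] = 1 → {'b': 8, 'd': 2, 'w': 10, 's': 11, 'm': 12, 'y': 1}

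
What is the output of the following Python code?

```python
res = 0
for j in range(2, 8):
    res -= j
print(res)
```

-27

j=2: res = 0-2 = -2
j=3: res = (-2)-3 = -5
j=4: res = (-5)-4 = -9
j=5: res = (-9)-5 = -14
j=6: res = (-14)-6 = -20
j=7: res = (-20)-7 = -27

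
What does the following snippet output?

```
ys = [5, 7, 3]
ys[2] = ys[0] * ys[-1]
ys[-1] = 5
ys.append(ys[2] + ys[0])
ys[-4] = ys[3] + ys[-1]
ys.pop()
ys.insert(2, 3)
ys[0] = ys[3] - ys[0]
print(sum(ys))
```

0

ys[2] = ys[0]*ys[-1] = 5*3 = 15 → [5, 7, 15]
ys[-1] = 5 → [5, 7, 5]
append ys[2]+ys[0] = 5+5 = 10 → [5, 7, 5, 10]
ys[-4] = ys[3]+ys[-1] = 10+10 = 20 → [20, 7, 5, 10]
pop() removes 10 → [20, 7, 5]
insert 3 at 2 → [20, 7, 3, 5]
ys[0] = ys[3]-ys[0] = 5-20 = -15 → [-15, 7, 3, 5]
sum = 0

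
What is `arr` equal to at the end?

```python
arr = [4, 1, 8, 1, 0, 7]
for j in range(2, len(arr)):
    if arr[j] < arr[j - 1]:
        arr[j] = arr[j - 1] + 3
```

j=2: 8>=1, unchanged → [4, 1, 8, 1, 0, 7]
j=3: 1<8, arr[3] = 8+3 = 11 → [4, 1, 8, 11, 0, 7]
j=4: 0<11, arr[4] = 11+3 = 14 → [4, 1, 8, 11, 14, 7]
j=5: 7<14, arr[5] = 14+3 = 17 → [4, 1, 8, 11, 14, 17]

[4, 1, 8, 11, 14, 17]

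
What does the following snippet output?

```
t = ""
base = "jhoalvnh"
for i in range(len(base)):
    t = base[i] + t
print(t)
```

hnvlaohj

i=0: prepend 'j' → 'j'
i=1: prepend 'h' → 'hj'
i=2: prepend 'o' → 'ohj'
i=3: prepend 'a' → 'aohj'
i=4: prepend 'l' → 'laohj'
i=5: prepend 'v' → 'vlaohj'
i=6: prepend 'n' → 'nvlaohj'
i=7: prepend 'h' → 'hnvlaohj'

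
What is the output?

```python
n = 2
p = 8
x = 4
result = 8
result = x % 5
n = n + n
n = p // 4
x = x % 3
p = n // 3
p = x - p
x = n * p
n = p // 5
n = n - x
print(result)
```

4

result = 4%5 = 4
n = 2+2 = 4
n = 8//4 = 2
x = 4%3 = 1
p = 2//3 = 0
p = 1-0 = 1
x = 2*1 = 2
n = 1//5 = 0
n = 0-2 = -2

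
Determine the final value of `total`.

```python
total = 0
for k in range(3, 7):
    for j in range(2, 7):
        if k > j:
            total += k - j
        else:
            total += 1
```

30

k=3,j=2: 3>2, total = 0+1 = 1
k=3,j=3: not 3>3, total = 1+1 = 2
k=3,j=4: not 3>4, total = 2+1 = 3
k=3,j=5: not 3>5, total = 3+1 = 4
k=3,j=6: not 3>6, total = 4+1 = 5
k=4,j=2: 4>2, total = 5+2 = 7
k=4,j=3: 4>3, total = 7+1 = 8
k=4,j=4: not 4>4, total = 8+1 = 9
k=4,j=5: not 4>5, total = 9+1 = 10
k=4,j=6: not 4>6, total = 10+1 = 11
k=5,j=2: 5>2, total = 11+3 = 14
k=5,j=3: 5>3, total = 14+2 = 16
k=5,j=4: 5>4, total = 16+1 = 17
k=5,j=5: not 5>5, total = 17+1 = 18
k=5,j=6: not 5>6, total = 18+1 = 19
k=6,j=2: 6>2, total = 19+4 = 23
k=6,j=3: 6>3, total = 23+3 = 26
k=6,j=4: 6>4, total = 26+2 = 28
k=6,j=5: 6>5, total = 28+1 = 29
k=6,j=6: not 6>6, total = 29+1 = 30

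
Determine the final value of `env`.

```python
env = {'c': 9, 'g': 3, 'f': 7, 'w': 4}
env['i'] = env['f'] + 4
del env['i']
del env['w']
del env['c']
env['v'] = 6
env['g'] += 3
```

env['i'] = env['f']+4 = 11 → {'c': 9, 'g': 3, 'f': 7, 'w': 4, 'i': 11}
del 'i' → {'c': 9, 'g': 3, 'f': 7, 'w': 4}
del 'w' → {'c': 9, 'g': 3, 'f': 7}
del 'c' → {'g': 3, 'f': 7}
env['v'] = 6 → {'g': 3, 'f': 7, 'v': 6}
env['g'] = 3+3 = 6 → {'g': 6, 'f': 7, 'v': 6}

{'g': 6, 'f': 7, 'v': 6}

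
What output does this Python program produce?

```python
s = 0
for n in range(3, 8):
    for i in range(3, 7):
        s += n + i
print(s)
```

n=3,i=3: s = 0+6 = 6
n=3,i=4: s = 6+7 = 13
n=3,i=5: s = 13+8 = 21
n=3,i=6: s = 21+9 = 30
n=4,i=3: s = 30+7 = 37
n=4,i=4: s = 37+8 = 45
n=4,i=5: s = 45+9 = 54
n=4,i=6: s = 54+10 = 64
n=5,i=3: s = 64+8 = 72
n=5,i=4: s = 72+9 = 81
n=5,i=5: s = 81+10 = 91
n=5,i=6: s = 91+11 = 102
n=6,i=3: s = 102+9 = 111
n=6,i=4: s = 111+10 = 121
n=6,i=5: s = 121+11 = 132
n=6,i=6: s = 132+12 = 144
n=7,i=3: s = 144+10 = 154
n=7,i=4: s = 154+11 = 165
n=7,i=5: s = 165+12 = 177
n=7,i=6: s = 177+13 = 190

190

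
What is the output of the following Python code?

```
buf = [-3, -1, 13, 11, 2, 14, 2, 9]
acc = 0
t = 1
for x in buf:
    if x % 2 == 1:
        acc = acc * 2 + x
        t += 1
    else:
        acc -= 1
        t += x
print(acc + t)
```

x=-3: odd, acc = 0*2+(-3) = -3; t=2
x=-1: odd, acc = (-3)*2+(-1) = -7; t=3
x=13: odd, acc = (-7)*2+13 = -1; t=4
x=11: odd, acc = (-1)*2+11 = 9; t=5
x=2: not odd, acc = 9-1 = 8; t=7
x=14: not odd, acc = 8-1 = 7; t=21
x=2: not odd, acc = 7-1 = 6; t=23
x=9: odd, acc = 6*2+9 = 21; t=24
acc+t = 21+24 = 45

45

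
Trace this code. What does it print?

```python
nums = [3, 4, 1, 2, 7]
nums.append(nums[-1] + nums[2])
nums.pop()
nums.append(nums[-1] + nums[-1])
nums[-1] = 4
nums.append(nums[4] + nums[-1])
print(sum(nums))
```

append nums[-1]+nums[2] = 7+1 = 8 → [3, 4, 1, 2, 7, 8]
pop() removes 8 → [3, 4, 1, 2, 7]
append nums[-1]+nums[-1] = 7+7 = 14 → [3, 4, 1, 2, 7, 14]
nums[-1] = 4 → [3, 4, 1, 2, 7, 4]
append nums[4]+nums[-1] = 7+4 = 11 → [3, 4, 1, 2, 7, 4, 11]
sum = 32

32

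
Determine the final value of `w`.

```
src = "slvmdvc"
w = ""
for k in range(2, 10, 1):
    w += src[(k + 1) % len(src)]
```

'mdvcslvm'

k=2: add src[3]='m' → 'm'
k=3: add src[4]='d' → 'md'
k=4: add src[5]='v' → 'mdv'
k=5: add src[6]='c' → 'mdvc'
k=6: add src[0]='s' → 'mdvcs'
k=7: add src[1]='l' → 'mdvcsl'
k=8: add src[2]='v' → 'mdvcslv'
k=9: add src[3]='m' → 'mdvcslvm'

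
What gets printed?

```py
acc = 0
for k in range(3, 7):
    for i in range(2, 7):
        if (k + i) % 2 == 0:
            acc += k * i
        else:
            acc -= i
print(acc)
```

144

k=3,i=2: odd sum, acc = 0-2 = -2
k=3,i=3: even sum, acc = (-2)+9 = 7
k=3,i=4: odd sum, acc = 7-4 = 3
k=3,i=5: even sum, acc = 3+15 = 18
k=3,i=6: odd sum, acc = 18-6 = 12
k=4,i=2: even sum, acc = 12+8 = 20
k=4,i=3: odd sum, acc = 20-3 = 17
k=4,i=4: even sum, acc = 17+16 = 33
k=4,i=5: odd sum, acc = 33-5 = 28
k=4,i=6: even sum, acc = 28+24 = 52
k=5,i=2: odd sum, acc = 52-2 = 50
k=5,i=3: even sum, acc = 50+15 = 65
k=5,i=4: odd sum, acc = 65-4 = 61
k=5,i=5: even sum, acc = 61+25 = 86
k=5,i=6: odd sum, acc = 86-6 = 80
k=6,i=2: even sum, acc = 80+12 = 92
k=6,i=3: odd sum, acc = 92-3 = 89
k=6,i=4: even sum, acc = 89+24 = 113
k=6,i=5: odd sum, acc = 113-5 = 108
k=6,i=6: even sum, acc = 108+36 = 144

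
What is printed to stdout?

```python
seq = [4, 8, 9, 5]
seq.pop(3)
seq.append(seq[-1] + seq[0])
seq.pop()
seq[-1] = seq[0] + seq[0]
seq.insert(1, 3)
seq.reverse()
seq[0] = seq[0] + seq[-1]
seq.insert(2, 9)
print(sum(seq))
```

pop(3) removes 5 → [4, 8, 9]
append seq[-1]+seq[0] = 9+4 = 13 → [4, 8, 9, 13]
pop() removes 13 → [4, 8, 9]
seq[-1] = seq[0]+seq[0] = 4+4 = 8 → [4, 8, 8]
insert 3 at 1 → [4, 3, 8, 8]
reverse → [8, 8, 3, 4]
seq[0] = seq[0]+seq[-1] = 8+4 = 12 → [12, 8, 3, 4]
insert 9 at 2 → [12, 8, 9, 3, 4]
sum = 36

36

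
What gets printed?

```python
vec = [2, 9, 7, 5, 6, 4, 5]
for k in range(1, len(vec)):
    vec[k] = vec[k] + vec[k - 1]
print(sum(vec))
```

k=1: vec[1] = 9+2 = 11 → [2, 11, 7, 5, 6, 4, 5]
k=2: vec[2] = 7+11 = 18 → [2, 11, 18, 5, 6, 4, 5]
k=3: vec[3] = 5+18 = 23 → [2, 11, 18, 23, 6, 4, 5]
k=4: vec[4] = 6+23 = 29 → [2, 11, 18, 23, 29, 4, 5]
k=5: vec[5] = 4+29 = 33 → [2, 11, 18, 23, 29, 33, 5]
k=6: vec[6] = 5+33 = 38 → [2, 11, 18, 23, 29, 33, 38]
sum = 154

154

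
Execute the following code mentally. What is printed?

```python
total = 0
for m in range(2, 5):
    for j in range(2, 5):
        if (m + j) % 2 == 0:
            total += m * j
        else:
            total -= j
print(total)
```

33

m=2,j=2: even sum, total = 0+4 = 4
m=2,j=3: odd sum, total = 4-3 = 1
m=2,j=4: even sum, total = 1+8 = 9
m=3,j=2: odd sum, total = 9-2 = 7
m=3,j=3: even sum, total = 7+9 = 16
m=3,j=4: odd sum, total = 16-4 = 12
m=4,j=2: even sum, total = 12+8 = 20
m=4,j=3: odd sum, total = 20-3 = 17
m=4,j=4: even sum, total = 17+16 = 33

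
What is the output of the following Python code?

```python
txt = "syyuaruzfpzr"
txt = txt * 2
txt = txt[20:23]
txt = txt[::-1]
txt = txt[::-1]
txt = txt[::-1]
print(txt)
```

zpf

repeat ×2 → 'syyuaruzfpzrsyyuaruzfpzr'
slice [20:23] → 'fpz'
reverse → 'zpf'
reverse → 'fpz'
reverse → 'zpf'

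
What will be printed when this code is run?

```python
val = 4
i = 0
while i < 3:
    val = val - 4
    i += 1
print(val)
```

-8

i=0: val = 4-4 = 0
i=1: val = 0-4 = -4
i=2: val = (-4)-4 = -8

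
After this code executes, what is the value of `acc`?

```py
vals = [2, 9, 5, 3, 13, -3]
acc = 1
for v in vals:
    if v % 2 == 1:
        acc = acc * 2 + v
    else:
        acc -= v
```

v=2: not odd, acc = 1-2 = -1
v=9: odd, acc = (-1)*2+9 = 7
v=5: odd, acc = 7*2+5 = 19
v=3: odd, acc = 19*2+3 = 41
v=13: odd, acc = 41*2+13 = 95
v=-3: odd, acc = 95*2+(-3) = 187

187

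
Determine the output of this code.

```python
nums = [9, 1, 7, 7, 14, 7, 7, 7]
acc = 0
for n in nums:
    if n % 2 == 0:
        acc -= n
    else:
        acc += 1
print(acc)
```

n=9: not even, acc = 0+1 = 1
n=1: not even, acc = 1+1 = 2
n=7: not even, acc = 2+1 = 3
n=7: not even, acc = 3+1 = 4
n=14: even, acc = 4-14 = -10
n=7: not even, acc = (-10)+1 = -9
n=7: not even, acc = (-9)+1 = -8
n=7: not even, acc = (-8)+1 = -7

-7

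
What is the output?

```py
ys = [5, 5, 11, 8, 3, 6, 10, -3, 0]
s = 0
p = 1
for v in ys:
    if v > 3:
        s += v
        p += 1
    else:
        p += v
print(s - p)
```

v=5: >3, s = 0+5 = 5; p=2
v=5: >3, s = 5+5 = 10; p=3
v=11: >3, s = 10+11 = 21; p=4
v=8: >3, s = 21+8 = 29; p=5
v=3: not >3; p=8
v=6: >3, s = 29+6 = 35; p=9
v=10: >3, s = 35+10 = 45; p=10
v=-3: not >3; p=7
v=0: not >3; p=7
s-p = 45-7 = 38

38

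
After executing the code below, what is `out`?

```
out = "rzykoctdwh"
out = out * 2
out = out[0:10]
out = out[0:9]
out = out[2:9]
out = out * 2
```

'ykoctdwykoctdw'

repeat ×2 → 'rzykoctdwhrzykoctdwh'
slice [0:10] → 'rzykoctdwh'
slice [0:9] → 'rzykoctdw'
slice [2:9] → 'ykoctdw'
repeat ×2 → 'ykoctdwykoctdw'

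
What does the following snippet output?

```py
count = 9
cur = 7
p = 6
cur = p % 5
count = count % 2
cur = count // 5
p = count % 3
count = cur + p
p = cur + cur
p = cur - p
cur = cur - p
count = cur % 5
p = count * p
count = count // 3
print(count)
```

cur = 6%5 = 1
count = 9%2 = 1
cur = 1//5 = 0
p = 1%3 = 1
count = 0+1 = 1
p = 0+0 = 0
p = 0-0 = 0
cur = 0-0 = 0
count = 0%5 = 0
p = 0*0 = 0
count = 0//3 = 0

0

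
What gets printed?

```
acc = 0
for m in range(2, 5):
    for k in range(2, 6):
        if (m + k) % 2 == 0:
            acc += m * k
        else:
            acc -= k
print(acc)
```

38

m=2,k=2: even sum, acc = 0+4 = 4
m=2,k=3: odd sum, acc = 4-3 = 1
m=2,k=4: even sum, acc = 1+8 = 9
m=2,k=5: odd sum, acc = 9-5 = 4
m=3,k=2: odd sum, acc = 4-2 = 2
m=3,k=3: even sum, acc = 2+9 = 11
m=3,k=4: odd sum, acc = 11-4 = 7
m=3,k=5: even sum, acc = 7+15 = 22
m=4,k=2: even sum, acc = 22+8 = 30
m=4,k=3: odd sum, acc = 30-3 = 27
m=4,k=4: even sum, acc = 27+16 = 43
m=4,k=5: odd sum, acc = 43-5 = 38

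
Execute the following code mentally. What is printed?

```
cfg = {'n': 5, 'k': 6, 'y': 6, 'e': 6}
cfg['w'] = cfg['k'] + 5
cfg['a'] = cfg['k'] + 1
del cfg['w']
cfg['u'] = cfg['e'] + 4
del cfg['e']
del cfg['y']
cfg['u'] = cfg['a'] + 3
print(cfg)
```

cfg['w'] = cfg['k']+5 = 11 → {'n': 5, 'k': 6, 'y': 6, 'e': 6, 'w': 11}
cfg['a'] = cfg['k']+1 = 7 → {'n': 5, 'k': 6, 'y': 6, 'e': 6, 'w': 11, 'a': 7}
del 'w' → {'n': 5, 'k': 6, 'y': 6, 'e': 6, 'a': 7}
cfg['u'] = cfg['e']+4 = 10 → {'n': 5, 'k': 6, 'y': 6, 'e': 6, 'a': 7, 'u': 10}
del 'e' → {'n': 5, 'k': 6, 'y': 6, 'a': 7, 'u': 10}
del 'y' → {'n': 5, 'k': 6, 'a': 7, 'u': 10}
cfg['u'] = cfg['a']+3 = 10 → {'n': 5, 'k': 6, 'a': 7, 'u': 10}

{'n': 5, 'k': 6, 'a': 7, 'u': 10}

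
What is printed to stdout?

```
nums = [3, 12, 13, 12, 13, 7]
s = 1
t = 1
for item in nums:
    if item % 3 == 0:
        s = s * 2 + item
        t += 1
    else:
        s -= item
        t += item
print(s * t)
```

item=3: %3==0, s = 1*2+3 = 5; t=2
item=12: %3==0, s = 5*2+12 = 22; t=3
item=13: not %3==0, s = 22-13 = 9; t=16
item=12: %3==0, s = 9*2+12 = 30; t=17
item=13: not %3==0, s = 30-13 = 17; t=30
item=7: not %3==0, s = 17-7 = 10; t=37
s*t = 10*37 = 370

370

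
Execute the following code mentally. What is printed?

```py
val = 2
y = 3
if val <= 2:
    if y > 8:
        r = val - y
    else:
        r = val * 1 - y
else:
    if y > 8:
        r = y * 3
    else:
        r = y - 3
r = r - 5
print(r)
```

val=2, y=3
val <= 2 is True; y > 8 is False
→ r = val * 1 - y = -1
r = (-1)-5 = -6

-6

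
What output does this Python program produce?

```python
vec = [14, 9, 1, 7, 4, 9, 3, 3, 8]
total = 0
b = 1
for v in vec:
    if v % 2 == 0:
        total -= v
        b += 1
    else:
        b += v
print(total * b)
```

v=14: even, total = 0-14 = -14; b=2
v=9: not even; b=11
v=1: not even; b=12
v=7: not even; b=19
v=4: even, total = (-14)-4 = -18; b=20
v=9: not even; b=29
v=3: not even; b=32
v=3: not even; b=35
v=8: even, total = (-18)-8 = -26; b=36
total*b = (-26)*36 = -936

-936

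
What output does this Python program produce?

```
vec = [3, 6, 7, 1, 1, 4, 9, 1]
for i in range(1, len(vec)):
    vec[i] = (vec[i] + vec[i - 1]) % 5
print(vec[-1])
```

i=1: vec[1] = (6+3)%5 = 4 → [3, 4, 7, 1, 1, 4, 9, 1]
i=2: vec[2] = (7+4)%5 = 1 → [3, 4, 1, 1, 1, 4, 9, 1]
i=3: vec[3] = (1+1)%5 = 2 → [3, 4, 1, 2, 1, 4, 9, 1]
i=4: vec[4] = (1+2)%5 = 3 → [3, 4, 1, 2, 3, 4, 9, 1]
i=5: vec[5] = (4+3)%5 = 2 → [3, 4, 1, 2, 3, 2, 9, 1]
i=6: vec[6] = (9+2)%5 = 1 → [3, 4, 1, 2, 3, 2, 1, 1]
i=7: vec[7] = (1+1)%5 = 2 → [3, 4, 1, 2, 3, 2, 1, 2]

2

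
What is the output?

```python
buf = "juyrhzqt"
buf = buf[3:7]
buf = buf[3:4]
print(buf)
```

slice [3:7] → 'rhzq'
slice [3:4] → 'q'

q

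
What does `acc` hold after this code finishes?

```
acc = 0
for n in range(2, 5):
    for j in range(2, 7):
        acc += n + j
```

n=2,j=2: acc = 0+4 = 4
n=2,j=3: acc = 4+5 = 9
n=2,j=4: acc = 9+6 = 15
n=2,j=5: acc = 15+7 = 22
n=2,j=6: acc = 22+8 = 30
n=3,j=2: acc = 30+5 = 35
n=3,j=3: acc = 35+6 = 41
n=3,j=4: acc = 41+7 = 48
n=3,j=5: acc = 48+8 = 56
n=3,j=6: acc = 56+9 = 65
n=4,j=2: acc = 65+6 = 71
n=4,j=3: acc = 71+7 = 78
n=4,j=4: acc = 78+8 = 86
n=4,j=5: acc = 86+9 = 95
n=4,j=6: acc = 95+10 = 105

105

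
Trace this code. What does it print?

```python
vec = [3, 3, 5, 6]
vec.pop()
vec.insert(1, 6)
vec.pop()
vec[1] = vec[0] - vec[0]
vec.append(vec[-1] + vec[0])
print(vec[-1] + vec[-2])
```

9

pop() removes 6 → [3, 3, 5]
insert 6 at 1 → [3, 6, 3, 5]
pop() removes 5 → [3, 6, 3]
vec[1] = vec[0]-vec[0] = 3-3 = 0 → [3, 0, 3]
append vec[-1]+vec[0] = 3+3 = 6 → [3, 0, 3, 6]
vec[-1]+vec[-2] = 6+3 = 9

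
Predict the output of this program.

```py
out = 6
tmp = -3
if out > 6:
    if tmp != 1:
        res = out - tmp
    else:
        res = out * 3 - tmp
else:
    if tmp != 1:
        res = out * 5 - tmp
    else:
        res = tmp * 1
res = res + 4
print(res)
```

out=6, tmp=-3
out > 6 is False; tmp != 1 is True
→ res = out * 5 - tmp = 33
res = 33+4 = 37

37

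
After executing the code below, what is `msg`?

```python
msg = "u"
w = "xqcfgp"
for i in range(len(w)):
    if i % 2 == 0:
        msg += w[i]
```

i=0: add 'x' → 'ux'
i=1: skip
i=2: add 'c' → 'uxc'
i=3: skip
i=4: add 'g' → 'uxcg'
i=5: skip

'uxcg'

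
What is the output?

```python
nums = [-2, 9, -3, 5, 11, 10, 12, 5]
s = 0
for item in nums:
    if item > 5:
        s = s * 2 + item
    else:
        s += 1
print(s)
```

181

item=-2: not >5, s = 0+1 = 1
item=9: >5, s = 1*2+9 = 11
item=-3: not >5, s = 11+1 = 12
item=5: not >5, s = 12+1 = 13
item=11: >5, s = 13*2+11 = 37
item=10: >5, s = 37*2+10 = 84
item=12: >5, s = 84*2+12 = 180
item=5: not >5, s = 180+1 = 181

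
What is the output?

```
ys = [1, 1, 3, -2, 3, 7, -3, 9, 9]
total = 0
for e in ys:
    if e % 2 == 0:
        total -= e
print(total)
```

2

e=1: not even
e=1: not even
e=3: not even
e=-2: even, total = 0-(-2) = 2
e=3: not even
e=7: not even
e=-3: not even
e=9: not even
e=9: not even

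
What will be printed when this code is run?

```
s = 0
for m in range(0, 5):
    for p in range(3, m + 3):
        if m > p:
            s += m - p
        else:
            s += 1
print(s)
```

10

m=1,p=3: not 1>3, s = 0+1 = 1
m=2,p=3: not 2>3, s = 1+1 = 2
m=2,p=4: not 2>4, s = 2+1 = 3
m=3,p=3: not 3>3, s = 3+1 = 4
m=3,p=4: not 3>4, s = 4+1 = 5
m=3,p=5: not 3>5, s = 5+1 = 6
m=4,p=3: 4>3, s = 6+1 = 7
m=4,p=4: not 4>4, s = 7+1 = 8
m=4,p=5: not 4>5, s = 8+1 = 9
m=4,p=6: not 4>6, s = 9+1 = 10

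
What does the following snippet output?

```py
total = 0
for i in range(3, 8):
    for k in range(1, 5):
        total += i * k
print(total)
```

i=3,k=1: total = 0+3 = 3
i=3,k=2: total = 3+6 = 9
i=3,k=3: total = 9+9 = 18
i=3,k=4: total = 18+12 = 30
i=4,k=1: total = 30+4 = 34
i=4,k=2: total = 34+8 = 42
i=4,k=3: total = 42+12 = 54
i=4,k=4: total = 54+16 = 70
i=5,k=1: total = 70+5 = 75
i=5,k=2: total = 75+10 = 85
i=5,k=3: total = 85+15 = 100
i=5,k=4: total = 100+20 = 120
i=6,k=1: total = 120+6 = 126
i=6,k=2: total = 126+12 = 138
i=6,k=3: total = 138+18 = 156
i=6,k=4: total = 156+24 = 180
i=7,k=1: total = 180+7 = 187
i=7,k=2: total = 187+14 = 201
i=7,k=3: total = 201+21 = 222
i=7,k=4: total = 222+28 = 250

250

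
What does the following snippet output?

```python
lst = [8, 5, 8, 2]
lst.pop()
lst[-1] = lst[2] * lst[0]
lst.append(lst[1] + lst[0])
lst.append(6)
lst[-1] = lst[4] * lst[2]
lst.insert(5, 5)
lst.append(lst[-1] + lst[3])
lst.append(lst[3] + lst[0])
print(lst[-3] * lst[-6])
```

320

pop() removes 2 → [8, 5, 8]
lst[-1] = lst[2]*lst[0] = 8*8 = 64 → [8, 5, 64]
append lst[1]+lst[0] = 5+8 = 13 → [8, 5, 64, 13]
append 6 → [8, 5, 64, 13, 6]
lst[-1] = lst[4]*lst[2] = 6*64 = 384 → [8, 5, 64, 13, 384]
insert 5 at 5 → [8, 5, 64, 13, 384, 5]
append lst[-1]+lst[3] = 5+13 = 18 → [8, 5, 64, 13, 384, 5, 18]
append lst[3]+lst[0] = 13+8 = 21 → [8, 5, 64, 13, 384, 5, 18, 21]
lst[-3]*lst[-6] = 5*64 = 320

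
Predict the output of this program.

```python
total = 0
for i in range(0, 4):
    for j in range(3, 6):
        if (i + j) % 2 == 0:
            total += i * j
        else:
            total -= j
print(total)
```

i=0,j=3: odd sum, total = 0-3 = -3
i=0,j=4: even sum, total = (-3)+0 = -3
i=0,j=5: odd sum, total = (-3)-5 = -8
i=1,j=3: even sum, total = (-8)+3 = -5
i=1,j=4: odd sum, total = (-5)-4 = -9
i=1,j=5: even sum, total = (-9)+5 = -4
i=2,j=3: odd sum, total = (-4)-3 = -7
i=2,j=4: even sum, total = (-7)+8 = 1
i=2,j=5: odd sum, total = 1-5 = -4
i=3,j=3: even sum, total = (-4)+9 = 5
i=3,j=4: odd sum, total = 5-4 = 1
i=3,j=5: even sum, total = 1+15 = 16

16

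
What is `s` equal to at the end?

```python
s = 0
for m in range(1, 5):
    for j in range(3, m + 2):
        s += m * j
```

m=2,j=3: s = 0+6 = 6
m=3,j=3: s = 6+9 = 15
m=3,j=4: s = 15+12 = 27
m=4,j=3: s = 27+12 = 39
m=4,j=4: s = 39+16 = 55
m=4,j=5: s = 55+20 = 75

75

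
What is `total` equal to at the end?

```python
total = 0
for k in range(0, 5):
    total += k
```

k=0: total = 0+0 = 0
k=1: total = 0+1 = 1
k=2: total = 1+2 = 3
k=3: total = 3+3 = 6
k=4: total = 6+4 = 10

10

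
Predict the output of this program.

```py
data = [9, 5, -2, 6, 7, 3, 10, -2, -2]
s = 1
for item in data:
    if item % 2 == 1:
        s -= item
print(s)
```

-23

item=9: odd, s = 1-9 = -8
item=5: odd, s = (-8)-5 = -13
item=-2: not odd
item=6: not odd
item=7: odd, s = (-13)-7 = -20
item=3: odd, s = (-20)-3 = -23
item=10: not odd
item=-2: not odd
item=-2: not odd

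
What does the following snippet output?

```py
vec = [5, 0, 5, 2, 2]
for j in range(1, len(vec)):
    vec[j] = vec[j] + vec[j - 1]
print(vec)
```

[5, 5, 10, 12, 14]

j=1: vec[1] = 0+5 = 5 → [5, 5, 5, 2, 2]
j=2: vec[2] = 5+5 = 10 → [5, 5, 10, 2, 2]
j=3: vec[3] = 2+10 = 12 → [5, 5, 10, 12, 2]
j=4: vec[4] = 2+12 = 14 → [5, 5, 10, 12, 14]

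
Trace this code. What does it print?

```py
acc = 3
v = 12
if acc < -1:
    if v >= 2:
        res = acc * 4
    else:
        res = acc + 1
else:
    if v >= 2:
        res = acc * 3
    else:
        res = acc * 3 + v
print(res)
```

9

acc=3, v=12
acc < -1 is False; v >= 2 is True
→ res = acc * 3 = 9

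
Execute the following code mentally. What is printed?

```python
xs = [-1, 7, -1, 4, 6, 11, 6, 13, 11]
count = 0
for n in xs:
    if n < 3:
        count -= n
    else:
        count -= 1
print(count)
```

-5

n=-1: <3, count = 0-(-1) = 1
n=7: not <3, count = 1-1 = 0
n=-1: <3, count = 0-(-1) = 1
n=4: not <3, count = 1-1 = 0
n=6: not <3, count = 0-1 = -1
n=11: not <3, count = (-1)-1 = -2
n=6: not <3, count = (-2)-1 = -3
n=13: not <3, count = (-3)-1 = -4
n=11: not <3, count = (-4)-1 = -5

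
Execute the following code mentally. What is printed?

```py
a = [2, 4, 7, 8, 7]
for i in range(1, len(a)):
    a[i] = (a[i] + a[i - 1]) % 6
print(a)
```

[2, 0, 1, 3, 4]

i=1: a[1] = (4+2)%6 = 0 → [2, 0, 7, 8, 7]
i=2: a[2] = (7+0)%6 = 1 → [2, 0, 1, 8, 7]
i=3: a[3] = (8+1)%6 = 3 → [2, 0, 1, 3, 7]
i=4: a[4] = (7+3)%6 = 4 → [2, 0, 1, 3, 4]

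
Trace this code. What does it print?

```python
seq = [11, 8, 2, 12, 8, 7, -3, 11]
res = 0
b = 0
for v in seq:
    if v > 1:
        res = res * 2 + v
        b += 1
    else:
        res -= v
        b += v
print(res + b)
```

1155

v=11: >1, res = 0*2+11 = 11; b=1
v=8: >1, res = 11*2+8 = 30; b=2
v=2: >1, res = 30*2+2 = 62; b=3
v=12: >1, res = 62*2+12 = 136; b=4
v=8: >1, res = 136*2+8 = 280; b=5
v=7: >1, res = 280*2+7 = 567; b=6
v=-3: not >1, res = 567-(-3) = 570; b=3
v=11: >1, res = 570*2+11 = 1151; b=4
res+b = 1151+4 = 1155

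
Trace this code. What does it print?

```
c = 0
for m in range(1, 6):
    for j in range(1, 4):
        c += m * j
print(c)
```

m=1,j=1: c = 0+1 = 1
m=1,j=2: c = 1+2 = 3
m=1,j=3: c = 3+3 = 6
m=2,j=1: c = 6+2 = 8
m=2,j=2: c = 8+4 = 12
m=2,j=3: c = 12+6 = 18
m=3,j=1: c = 18+3 = 21
m=3,j=2: c = 21+6 = 27
m=3,j=3: c = 27+9 = 36
m=4,j=1: c = 36+4 = 40
m=4,j=2: c = 40+8 = 48
m=4,j=3: c = 48+12 = 60
m=5,j=1: c = 60+5 = 65
m=5,j=2: c = 65+10 = 75
m=5,j=3: c = 75+15 = 90

90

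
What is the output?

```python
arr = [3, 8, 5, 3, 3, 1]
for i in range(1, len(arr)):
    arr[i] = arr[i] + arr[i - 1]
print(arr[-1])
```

i=1: arr[1] = 8+3 = 11 → [3, 11, 5, 3, 3, 1]
i=2: arr[2] = 5+11 = 16 → [3, 11, 16, 3, 3, 1]
i=3: arr[3] = 3+16 = 19 → [3, 11, 16, 19, 3, 1]
i=4: arr[4] = 3+19 = 22 → [3, 11, 16, 19, 22, 1]
i=5: arr[5] = 1+22 = 23 → [3, 11, 16, 19, 22, 23]

23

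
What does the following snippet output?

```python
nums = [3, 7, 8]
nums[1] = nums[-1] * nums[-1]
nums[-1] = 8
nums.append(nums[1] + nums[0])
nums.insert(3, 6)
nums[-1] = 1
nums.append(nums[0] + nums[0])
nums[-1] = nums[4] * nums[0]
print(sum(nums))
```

nums[1] = nums[-1]*nums[-1] = 8*8 = 64 → [3, 64, 8]
nums[-1] = 8 → [3, 64, 8]
append nums[1]+nums[0] = 64+3 = 67 → [3, 64, 8, 67]
insert 6 at 3 → [3, 64, 8, 6, 67]
nums[-1] = 1 → [3, 64, 8, 6, 1]
append nums[0]+nums[0] = 3+3 = 6 → [3, 64, 8, 6, 1, 6]
nums[-1] = nums[4]*nums[0] = 1*3 = 3 → [3, 64, 8, 6, 1, 3]
sum = 85

85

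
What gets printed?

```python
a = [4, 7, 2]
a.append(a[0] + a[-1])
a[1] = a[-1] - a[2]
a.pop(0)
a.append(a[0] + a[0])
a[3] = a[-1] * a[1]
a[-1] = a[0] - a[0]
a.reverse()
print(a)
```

append a[0]+a[-1] = 4+2 = 6 → [4, 7, 2, 6]
a[1] = a[-1]-a[2] = 6-2 = 4 → [4, 4, 2, 6]
pop(0) removes 4 → [4, 2, 6]
append a[0]+a[0] = 4+4 = 8 → [4, 2, 6, 8]
a[3] = a[-1]*a[1] = 8*2 = 16 → [4, 2, 6, 16]
a[-1] = a[0]-a[0] = 4-4 = 0 → [4, 2, 6, 0]
reverse → [0, 6, 2, 4]

[0, 6, 2, 4]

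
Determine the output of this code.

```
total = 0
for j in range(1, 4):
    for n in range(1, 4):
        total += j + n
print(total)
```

36

j=1,n=1: total = 0+2 = 2
j=1,n=2: total = 2+3 = 5
j=1,n=3: total = 5+4 = 9
j=2,n=1: total = 9+3 = 12
j=2,n=2: total = 12+4 = 16
j=2,n=3: total = 16+5 = 21
j=3,n=1: total = 21+4 = 25
j=3,n=2: total = 25+5 = 30
j=3,n=3: total = 30+6 = 36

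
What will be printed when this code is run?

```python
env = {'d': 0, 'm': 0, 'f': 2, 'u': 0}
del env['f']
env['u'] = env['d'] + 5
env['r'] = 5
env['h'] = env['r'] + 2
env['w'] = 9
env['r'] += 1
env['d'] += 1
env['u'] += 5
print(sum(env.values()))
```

del 'f' → {'d': 0, 'm': 0, 'u': 0}
env['u'] = env['d']+5 = 5 → {'d': 0, 'm': 0, 'u': 5}
env['r'] = 5 → {'d': 0, 'm': 0, 'u': 5, 'r': 5}
env['h'] = env['r']+2 = 7 → {'d': 0, 'm': 0, 'u': 5, 'r': 5, 'h': 7}
env['w'] = 9 → {'d': 0, 'm': 0, 'u': 5, 'r': 5, 'h': 7, 'w': 9}
env['r'] = 5+1 = 6 → {'d': 0, 'm': 0, 'u': 5, 'r': 6, 'h': 7, 'w': 9}
env['d'] = 0+1 = 1 → {'d': 1, 'm': 0, 'u': 5, 'r': 6, 'h': 7, 'w': 9}
env['u'] = 5+5 = 10 → {'d': 1, 'm': 0, 'u': 10, 'r': 6, 'h': 7, 'w': 9}
sum of values = 33

33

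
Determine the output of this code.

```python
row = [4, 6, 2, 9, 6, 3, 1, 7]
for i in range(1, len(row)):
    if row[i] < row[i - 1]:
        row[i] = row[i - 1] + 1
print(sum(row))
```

i=1: 6>=4, unchanged → [4, 6, 2, 9, 6, 3, 1, 7]
i=2: 2<6, row[2] = 6+1 = 7 → [4, 6, 7, 9, 6, 3, 1, 7]
i=3: 9>=7, unchanged → [4, 6, 7, 9, 6, 3, 1, 7]
i=4: 6<9, row[4] = 9+1 = 10 → [4, 6, 7, 9, 10, 3, 1, 7]
i=5: 3<10, row[5] = 10+1 = 11 → [4, 6, 7, 9, 10, 11, 1, 7]
i=6: 1<11, row[6] = 11+1 = 12 → [4, 6, 7, 9, 10, 11, 12, 7]
i=7: 7<12, row[7] = 12+1 = 13 → [4, 6, 7, 9, 10, 11, 12, 13]
sum = 72

72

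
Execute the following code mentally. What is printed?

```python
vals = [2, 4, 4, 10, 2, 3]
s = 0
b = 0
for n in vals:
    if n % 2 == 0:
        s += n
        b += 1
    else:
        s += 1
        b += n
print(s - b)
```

n=2: even, s = 0+2 = 2; b=1
n=4: even, s = 2+4 = 6; b=2
n=4: even, s = 6+4 = 10; b=3
n=10: even, s = 10+10 = 20; b=4
n=2: even, s = 20+2 = 22; b=5
n=3: not even, s = 22+1 = 23; b=8
s-b = 23-8 = 15

15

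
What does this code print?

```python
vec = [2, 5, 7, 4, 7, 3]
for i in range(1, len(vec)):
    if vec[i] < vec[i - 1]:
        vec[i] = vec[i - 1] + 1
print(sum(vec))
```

i=1: 5>=2, unchanged → [2, 5, 7, 4, 7, 3]
i=2: 7>=5, unchanged → [2, 5, 7, 4, 7, 3]
i=3: 4<7, vec[3] = 7+1 = 8 → [2, 5, 7, 8, 7, 3]
i=4: 7<8, vec[4] = 8+1 = 9 → [2, 5, 7, 8, 9, 3]
i=5: 3<9, vec[5] = 9+1 = 10 → [2, 5, 7, 8, 9, 10]
sum = 41

41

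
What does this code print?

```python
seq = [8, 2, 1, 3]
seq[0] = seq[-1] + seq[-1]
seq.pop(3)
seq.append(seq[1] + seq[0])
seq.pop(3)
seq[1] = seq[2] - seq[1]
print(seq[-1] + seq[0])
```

seq[0] = seq[-1]+seq[-1] = 3+3 = 6 → [6, 2, 1, 3]
pop(3) removes 3 → [6, 2, 1]
append seq[1]+seq[0] = 2+6 = 8 → [6, 2, 1, 8]
pop(3) removes 8 → [6, 2, 1]
seq[1] = seq[2]-seq[1] = 1-2 = -1 → [6, -1, 1]
seq[-1]+seq[0] = 1+6 = 7

7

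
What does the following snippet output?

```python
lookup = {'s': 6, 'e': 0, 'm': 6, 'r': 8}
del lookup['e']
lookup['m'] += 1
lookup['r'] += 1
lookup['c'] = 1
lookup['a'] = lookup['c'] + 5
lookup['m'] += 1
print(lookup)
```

del 'e' → {'s': 6, 'm': 6, 'r': 8}
lookup['m'] = 6+1 = 7 → {'s': 6, 'm': 7, 'r': 8}
lookup['r'] = 8+1 = 9 → {'s': 6, 'm': 7, 'r': 9}
lookup['c'] = 1 → {'s': 6, 'm': 7, 'r': 9, 'c': 1}
lookup['a'] = lookup['c']+5 = 6 → {'s': 6, 'm': 7, 'r': 9, 'c': 1, 'a': 6}
lookup['m'] = 7+1 = 8 → {'s': 6, 'm': 8, 'r': 9, 'c': 1, 'a': 6}

{'s': 6, 'm': 8, 'r': 9, 'c': 1, 'a': 6}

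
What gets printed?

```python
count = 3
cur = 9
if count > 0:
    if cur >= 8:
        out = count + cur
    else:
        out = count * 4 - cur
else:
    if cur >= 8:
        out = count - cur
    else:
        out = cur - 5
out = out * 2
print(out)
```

24

count=3, cur=9
count > 0 is True; cur >= 8 is True
→ out = count + cur = 12
out = 12*2 = 24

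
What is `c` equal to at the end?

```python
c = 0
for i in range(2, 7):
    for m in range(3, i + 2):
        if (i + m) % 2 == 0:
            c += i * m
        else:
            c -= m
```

85

i=2,m=3: odd sum, c = 0-3 = -3
i=3,m=3: even sum, c = (-3)+9 = 6
i=3,m=4: odd sum, c = 6-4 = 2
i=4,m=3: odd sum, c = 2-3 = -1
i=4,m=4: even sum, c = (-1)+16 = 15
i=4,m=5: odd sum, c = 15-5 = 10
i=5,m=3: even sum, c = 10+15 = 25
i=5,m=4: odd sum, c = 25-4 = 21
i=5,m=5: even sum, c = 21+25 = 46
i=5,m=6: odd sum, c = 46-6 = 40
i=6,m=3: odd sum, c = 40-3 = 37
i=6,m=4: even sum, c = 37+24 = 61
i=6,m=5: odd sum, c = 61-5 = 56
i=6,m=6: even sum, c = 56+36 = 92
i=6,m=7: odd sum, c = 92-7 = 85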